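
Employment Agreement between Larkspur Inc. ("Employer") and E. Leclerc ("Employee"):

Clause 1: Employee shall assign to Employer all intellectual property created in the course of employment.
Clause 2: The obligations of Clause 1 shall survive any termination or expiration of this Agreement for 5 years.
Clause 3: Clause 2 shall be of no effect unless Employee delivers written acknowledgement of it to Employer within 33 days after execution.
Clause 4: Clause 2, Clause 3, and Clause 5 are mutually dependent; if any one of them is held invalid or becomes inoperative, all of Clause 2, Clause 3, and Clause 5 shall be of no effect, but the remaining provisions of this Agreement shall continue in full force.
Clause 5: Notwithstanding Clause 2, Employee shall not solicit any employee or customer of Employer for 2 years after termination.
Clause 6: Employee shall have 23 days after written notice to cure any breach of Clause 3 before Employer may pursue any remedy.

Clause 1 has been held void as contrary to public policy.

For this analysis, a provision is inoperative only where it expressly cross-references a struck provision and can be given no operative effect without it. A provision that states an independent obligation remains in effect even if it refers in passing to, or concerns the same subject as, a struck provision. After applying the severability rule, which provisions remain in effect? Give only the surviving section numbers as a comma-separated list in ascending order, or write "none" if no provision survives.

4

Clause 1 is struck. Clause 2 has no operative effect of its own apart from Clause 1 and is therefore inoperative. Clause 3 has no operative effect of its own apart from Clause 2 and is therefore inoperative. Clause 6 merely fixes the cure period for breach of Clause 3; with Clause 3 gone it has nothing to operate on and falls away. Clause 4 declares Clause 2, Clause 3, and Clause 5 mutually dependent; since one of them has fallen, all of them are of no effect. That brings down Clause 5 as well. The remainder continues in force under Clause 4. Only Clause 4 remains in effect.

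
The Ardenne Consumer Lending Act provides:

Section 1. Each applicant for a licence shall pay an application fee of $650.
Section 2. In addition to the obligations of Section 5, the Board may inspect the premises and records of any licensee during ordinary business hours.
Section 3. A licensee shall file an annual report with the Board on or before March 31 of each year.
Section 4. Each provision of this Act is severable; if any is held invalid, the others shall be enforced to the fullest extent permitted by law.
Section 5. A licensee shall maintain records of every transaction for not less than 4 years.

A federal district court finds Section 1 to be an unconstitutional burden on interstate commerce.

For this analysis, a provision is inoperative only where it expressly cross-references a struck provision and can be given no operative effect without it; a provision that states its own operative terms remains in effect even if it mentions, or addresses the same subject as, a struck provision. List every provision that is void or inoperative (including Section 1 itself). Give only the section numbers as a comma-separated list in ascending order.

1

Section 1 is struck. No other provision's operative terms depend on Section 1. Section 4 is a severability clause and preserves every provision that can still be given independent effect. The provisions still in force are Section 2, Section 3, Section 4, and Section 5.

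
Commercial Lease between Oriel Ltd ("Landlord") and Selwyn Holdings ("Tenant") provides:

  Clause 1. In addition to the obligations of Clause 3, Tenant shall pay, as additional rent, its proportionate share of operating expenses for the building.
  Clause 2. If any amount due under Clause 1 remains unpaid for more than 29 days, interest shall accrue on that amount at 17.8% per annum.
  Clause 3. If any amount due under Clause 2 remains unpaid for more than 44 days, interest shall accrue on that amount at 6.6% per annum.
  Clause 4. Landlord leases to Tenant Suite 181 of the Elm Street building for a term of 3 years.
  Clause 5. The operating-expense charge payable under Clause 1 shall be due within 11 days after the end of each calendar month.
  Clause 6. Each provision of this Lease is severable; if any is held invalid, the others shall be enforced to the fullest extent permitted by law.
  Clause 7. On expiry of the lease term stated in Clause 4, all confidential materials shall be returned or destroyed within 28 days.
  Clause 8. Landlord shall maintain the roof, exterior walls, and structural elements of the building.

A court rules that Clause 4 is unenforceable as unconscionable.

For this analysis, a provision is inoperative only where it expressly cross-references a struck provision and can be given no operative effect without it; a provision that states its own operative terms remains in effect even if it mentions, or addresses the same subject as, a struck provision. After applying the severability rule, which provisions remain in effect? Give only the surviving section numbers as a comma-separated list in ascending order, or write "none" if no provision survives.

Clause 4 is struck. Clause 7 operates only by reference to Clause 4, so it falls with Clause 4. Under the severability clause in Clause 6, the remaining provisions continue in force. Clause 1, Clause 2, Clause 3, Clause 5, Clause 6, and Clause 8 remain in effect.

1, 2, 3, 5, 6, 8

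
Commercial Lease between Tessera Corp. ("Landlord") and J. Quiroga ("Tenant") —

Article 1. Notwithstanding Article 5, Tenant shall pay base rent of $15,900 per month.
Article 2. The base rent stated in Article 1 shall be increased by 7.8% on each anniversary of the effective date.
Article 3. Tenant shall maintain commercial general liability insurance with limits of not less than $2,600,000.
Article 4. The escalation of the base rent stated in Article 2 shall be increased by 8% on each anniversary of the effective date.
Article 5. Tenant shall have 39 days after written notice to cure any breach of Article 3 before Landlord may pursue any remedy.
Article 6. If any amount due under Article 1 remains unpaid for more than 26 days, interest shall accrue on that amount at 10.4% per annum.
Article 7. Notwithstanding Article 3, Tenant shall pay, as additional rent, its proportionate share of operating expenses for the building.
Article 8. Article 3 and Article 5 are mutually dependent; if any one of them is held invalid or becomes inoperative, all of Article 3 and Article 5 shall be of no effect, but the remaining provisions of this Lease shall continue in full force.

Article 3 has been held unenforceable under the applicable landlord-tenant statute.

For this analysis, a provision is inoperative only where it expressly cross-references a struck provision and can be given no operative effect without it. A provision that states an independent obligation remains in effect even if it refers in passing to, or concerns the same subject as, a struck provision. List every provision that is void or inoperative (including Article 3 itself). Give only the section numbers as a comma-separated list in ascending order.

Article 3 is struck. Article 5 operates only by reference to Article 3, so it falls with Article 3. Article 1 mentions Article 5 but its own obligation stands independently of Article 5, so Article 1 is not affected. Although Article 7 refers to Article 3, its operative terms do not depend on Article 3, so it remains in effect. Article 8 declares Article 3 and Article 5 mutually dependent; since one of them has fallen, all of them are of no effect. The remainder continues in force under Article 8. Article 1, Article 2, Article 4, Article 6, Article 7, and Article 8 remain in effect.

3, 5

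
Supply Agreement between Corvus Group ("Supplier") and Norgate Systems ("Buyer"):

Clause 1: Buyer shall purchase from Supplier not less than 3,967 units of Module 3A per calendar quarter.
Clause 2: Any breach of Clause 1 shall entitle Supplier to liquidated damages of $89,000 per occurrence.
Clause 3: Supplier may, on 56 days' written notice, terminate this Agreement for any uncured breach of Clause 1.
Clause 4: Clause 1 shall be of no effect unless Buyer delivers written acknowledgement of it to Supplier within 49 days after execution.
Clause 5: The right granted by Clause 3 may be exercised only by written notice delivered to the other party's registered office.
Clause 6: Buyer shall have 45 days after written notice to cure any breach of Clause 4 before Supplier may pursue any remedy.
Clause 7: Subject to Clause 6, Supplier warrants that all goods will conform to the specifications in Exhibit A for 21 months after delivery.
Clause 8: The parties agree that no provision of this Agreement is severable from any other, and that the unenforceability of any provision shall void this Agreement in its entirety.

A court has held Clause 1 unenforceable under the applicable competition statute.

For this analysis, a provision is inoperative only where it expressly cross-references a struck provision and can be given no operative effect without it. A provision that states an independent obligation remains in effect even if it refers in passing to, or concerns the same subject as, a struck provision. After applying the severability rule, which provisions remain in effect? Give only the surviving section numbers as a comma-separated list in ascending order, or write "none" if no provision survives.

Clause 1 is struck. Clause 2 has no operative effect of its own apart from Clause 1 and is therefore inoperative. Clause 3 operates only by reference to Clause 1, so it falls with Clause 1. Clause 4 operates only by reference to Clause 1, so it falls with Clause 1. Clause 5 has no operative effect of its own apart from Clause 3 and is therefore inoperative. The only function of Clause 6 is the cure period for breach of Clause 4, so it cannot stand once Clause 4 is removed. Clause 8 provides that the Agreement is not severable, so the invalidity of any one provision voids the entire Agreement. No provision of the Agreement survives.

none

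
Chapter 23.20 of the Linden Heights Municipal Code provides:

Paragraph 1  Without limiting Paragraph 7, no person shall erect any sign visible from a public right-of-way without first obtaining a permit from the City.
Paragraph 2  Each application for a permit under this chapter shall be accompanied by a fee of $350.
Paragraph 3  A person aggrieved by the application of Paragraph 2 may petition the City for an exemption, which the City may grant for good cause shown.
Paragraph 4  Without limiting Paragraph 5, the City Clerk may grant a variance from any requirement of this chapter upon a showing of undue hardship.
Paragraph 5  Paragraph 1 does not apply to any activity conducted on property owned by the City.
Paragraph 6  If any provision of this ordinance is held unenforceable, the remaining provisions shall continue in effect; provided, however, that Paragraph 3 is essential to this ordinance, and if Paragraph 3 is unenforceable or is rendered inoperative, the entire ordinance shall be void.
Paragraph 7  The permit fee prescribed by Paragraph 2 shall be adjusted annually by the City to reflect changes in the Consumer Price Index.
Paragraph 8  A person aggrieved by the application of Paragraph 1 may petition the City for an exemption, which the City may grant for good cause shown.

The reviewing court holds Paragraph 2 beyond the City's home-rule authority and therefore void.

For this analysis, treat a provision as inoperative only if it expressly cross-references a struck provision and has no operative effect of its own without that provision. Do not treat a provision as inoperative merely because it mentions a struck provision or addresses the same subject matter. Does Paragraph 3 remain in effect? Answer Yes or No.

Paragraph 2 is struck. Paragraph 3 has no operative effect of its own apart from Paragraph 2 and is therefore inoperative. Paragraph 7 does nothing except set the indexation of the permit fee by reference to Paragraph 2; with Paragraph 2 gone it has no independent effect and is inoperative. Paragraph 6 makes Paragraph 3 an essential term, and Paragraph 3 has been rendered inoperative by the cascade; under Paragraph 6, the entire ordinance is therefore void. No provision of the ordinance survives. Paragraph 3 is among the inoperative provisions, so the answer is no.

No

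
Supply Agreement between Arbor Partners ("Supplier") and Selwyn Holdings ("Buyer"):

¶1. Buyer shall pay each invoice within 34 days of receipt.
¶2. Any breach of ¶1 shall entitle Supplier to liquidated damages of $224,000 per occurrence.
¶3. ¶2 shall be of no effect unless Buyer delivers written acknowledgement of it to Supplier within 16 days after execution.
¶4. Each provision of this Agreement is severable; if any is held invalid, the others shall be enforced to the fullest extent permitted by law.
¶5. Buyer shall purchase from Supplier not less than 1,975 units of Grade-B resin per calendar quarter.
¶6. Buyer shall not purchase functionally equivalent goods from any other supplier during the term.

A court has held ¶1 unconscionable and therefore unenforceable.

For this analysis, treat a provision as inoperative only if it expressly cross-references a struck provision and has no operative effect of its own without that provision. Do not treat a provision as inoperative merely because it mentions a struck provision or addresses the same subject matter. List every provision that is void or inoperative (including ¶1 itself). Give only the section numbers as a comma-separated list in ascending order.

¶1 is struck. ¶2 does nothing except set the liquidated-damages amount by reference to ¶1; with ¶1 gone it has no independent effect and is inoperative. ¶3 has no operative effect of its own apart from ¶2 and is therefore inoperative. ¶4 is a severability clause and preserves every provision that can still be given independent effect. ¶4, ¶5, and ¶6 remain in effect.

1, 2, 3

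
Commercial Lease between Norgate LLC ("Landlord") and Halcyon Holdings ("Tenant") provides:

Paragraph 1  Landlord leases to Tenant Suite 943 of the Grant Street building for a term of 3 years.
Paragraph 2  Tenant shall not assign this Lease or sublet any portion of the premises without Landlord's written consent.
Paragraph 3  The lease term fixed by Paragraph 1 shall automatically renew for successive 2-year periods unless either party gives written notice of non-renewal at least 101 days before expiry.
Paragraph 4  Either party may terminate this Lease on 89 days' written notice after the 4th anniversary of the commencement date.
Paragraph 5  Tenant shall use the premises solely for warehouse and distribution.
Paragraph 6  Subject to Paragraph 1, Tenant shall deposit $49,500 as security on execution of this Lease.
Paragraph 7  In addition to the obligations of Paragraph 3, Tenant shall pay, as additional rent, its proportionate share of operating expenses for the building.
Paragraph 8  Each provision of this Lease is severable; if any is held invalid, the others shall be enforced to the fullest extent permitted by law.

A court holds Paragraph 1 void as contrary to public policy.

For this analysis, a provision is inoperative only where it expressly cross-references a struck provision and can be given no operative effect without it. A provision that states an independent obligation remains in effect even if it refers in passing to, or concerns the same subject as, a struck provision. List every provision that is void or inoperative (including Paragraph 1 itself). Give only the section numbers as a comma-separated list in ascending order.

1, 3

Paragraph 1 is struck. Paragraph 3 operates only by reference to Paragraph 1, so it falls with Paragraph 1. Paragraph 7 mentions Paragraph 3 but its own obligation stands independently of Paragraph 3, so Paragraph 7 is not affected. Although Paragraph 6 refers to Paragraph 1, its operative terms do not depend on Paragraph 1, so it remains in effect. Paragraph 8 is a severability clause and preserves every provision that can still be given independent effect. That leaves Paragraph 2, Paragraph 4, Paragraph 5, Paragraph 6, Paragraph 7, and Paragraph 8 in effect.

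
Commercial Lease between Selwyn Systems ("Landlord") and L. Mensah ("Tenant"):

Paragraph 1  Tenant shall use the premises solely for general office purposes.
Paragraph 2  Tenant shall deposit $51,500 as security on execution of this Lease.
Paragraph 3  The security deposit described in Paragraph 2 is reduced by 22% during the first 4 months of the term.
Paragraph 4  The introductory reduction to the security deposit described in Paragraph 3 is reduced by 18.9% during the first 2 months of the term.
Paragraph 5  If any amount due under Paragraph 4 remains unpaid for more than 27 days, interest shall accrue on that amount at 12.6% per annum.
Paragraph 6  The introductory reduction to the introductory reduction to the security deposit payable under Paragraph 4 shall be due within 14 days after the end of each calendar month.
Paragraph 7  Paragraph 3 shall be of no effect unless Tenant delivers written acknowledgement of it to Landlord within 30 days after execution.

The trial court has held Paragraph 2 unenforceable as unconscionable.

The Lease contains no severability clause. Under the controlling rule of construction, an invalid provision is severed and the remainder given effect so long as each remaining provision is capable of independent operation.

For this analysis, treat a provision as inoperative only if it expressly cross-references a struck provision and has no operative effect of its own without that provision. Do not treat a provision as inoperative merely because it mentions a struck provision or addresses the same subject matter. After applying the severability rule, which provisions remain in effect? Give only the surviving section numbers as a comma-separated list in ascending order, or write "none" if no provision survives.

Paragraph 2 is struck. Paragraph 3 has no operative effect of its own apart from Paragraph 2 and is therefore inoperative. Paragraph 4 does nothing except set the introductory reduction to the introductory reduction to the security deposit by reference to Paragraph 3; with Paragraph 3 gone it has no independent effect and is inoperative. Paragraph 7 operates only by reference to Paragraph 3, so it falls with Paragraph 3. Paragraph 5 operates only by reference to Paragraph 4, so it falls with Paragraph 4. Paragraph 6 has no operative effect of its own apart from Paragraph 4 and is therefore inoperative. Under the stated default rule, only provisions that cannot operate independently fall away; the rest are enforced. Only Paragraph 1 remains in effect.

1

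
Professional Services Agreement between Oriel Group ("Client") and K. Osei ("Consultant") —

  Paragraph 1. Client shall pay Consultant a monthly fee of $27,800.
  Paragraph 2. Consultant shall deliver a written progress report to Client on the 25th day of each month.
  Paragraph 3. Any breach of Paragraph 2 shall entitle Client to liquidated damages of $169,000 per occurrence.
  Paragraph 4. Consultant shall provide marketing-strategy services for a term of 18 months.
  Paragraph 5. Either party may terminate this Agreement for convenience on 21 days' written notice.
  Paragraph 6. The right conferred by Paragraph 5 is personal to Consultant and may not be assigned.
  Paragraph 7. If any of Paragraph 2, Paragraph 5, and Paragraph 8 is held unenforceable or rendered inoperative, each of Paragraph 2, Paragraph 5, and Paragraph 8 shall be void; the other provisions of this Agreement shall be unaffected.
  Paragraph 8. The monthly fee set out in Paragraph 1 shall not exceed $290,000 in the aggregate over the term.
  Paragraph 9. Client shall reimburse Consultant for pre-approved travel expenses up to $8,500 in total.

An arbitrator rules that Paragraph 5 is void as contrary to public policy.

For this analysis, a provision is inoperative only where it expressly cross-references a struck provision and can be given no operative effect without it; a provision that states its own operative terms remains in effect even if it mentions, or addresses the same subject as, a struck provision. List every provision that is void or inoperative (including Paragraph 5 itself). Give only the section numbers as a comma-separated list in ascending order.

Paragraph 5 is struck. Paragraph 6 merely fixes the non-assignment of Paragraph 5; with Paragraph 5 gone it has nothing to operate on and falls away. Paragraph 7 declares Paragraph 2, Paragraph 5, and Paragraph 8 mutually dependent; since one of them has fallen, all of them are of no effect. That brings down Paragraph 2 and Paragraph 8 as well. Paragraph 3 in turn depends solely on a provision now struck and likewise falls. The remainder continues in force under Paragraph 7. The provisions still in force are Paragraph 1, Paragraph 4, Paragraph 7, and Paragraph 9.

2, 3, 5, 6, 8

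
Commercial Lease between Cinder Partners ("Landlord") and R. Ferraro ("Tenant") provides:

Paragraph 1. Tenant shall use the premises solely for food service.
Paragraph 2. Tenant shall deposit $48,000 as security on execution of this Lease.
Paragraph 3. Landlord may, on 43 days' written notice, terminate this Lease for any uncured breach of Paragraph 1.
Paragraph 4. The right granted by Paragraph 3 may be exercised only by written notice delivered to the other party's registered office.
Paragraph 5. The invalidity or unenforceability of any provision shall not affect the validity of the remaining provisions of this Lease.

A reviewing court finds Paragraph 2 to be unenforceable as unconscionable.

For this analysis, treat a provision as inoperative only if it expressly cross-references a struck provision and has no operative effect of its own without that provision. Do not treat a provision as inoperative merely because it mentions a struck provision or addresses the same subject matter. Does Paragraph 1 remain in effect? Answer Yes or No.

Yes

Paragraph 2 is struck. Nothing else in the Lease is defined by reference to Paragraph 2. Paragraph 5 is a severability clause and preserves every provision that can still be given independent effect. The provisions still in force are Paragraph 1, Paragraph 3, Paragraph 4, and Paragraph 5. Paragraph 1 is among the surviving provisions, so the answer is yes.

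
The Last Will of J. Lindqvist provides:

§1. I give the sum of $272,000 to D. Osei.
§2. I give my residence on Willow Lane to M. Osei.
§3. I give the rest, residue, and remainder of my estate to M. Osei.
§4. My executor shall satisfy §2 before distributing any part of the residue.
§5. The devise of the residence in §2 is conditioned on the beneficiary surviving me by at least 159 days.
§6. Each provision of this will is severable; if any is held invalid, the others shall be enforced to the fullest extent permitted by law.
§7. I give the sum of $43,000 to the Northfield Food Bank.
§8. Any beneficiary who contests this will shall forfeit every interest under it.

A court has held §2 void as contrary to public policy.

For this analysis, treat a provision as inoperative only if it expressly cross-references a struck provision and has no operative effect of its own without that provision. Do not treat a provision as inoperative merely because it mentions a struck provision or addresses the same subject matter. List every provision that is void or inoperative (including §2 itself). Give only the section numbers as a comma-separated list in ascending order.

§2 is struck. The only function of §4 is the priority direction for §2, so it cannot stand once §2 is removed. §5 operates only by reference to §2, so it falls with §2. Under the severability clause in §6, the remaining provisions continue in force. §1, §3, §6, §7, and §8 remain in effect.

2, 4, 5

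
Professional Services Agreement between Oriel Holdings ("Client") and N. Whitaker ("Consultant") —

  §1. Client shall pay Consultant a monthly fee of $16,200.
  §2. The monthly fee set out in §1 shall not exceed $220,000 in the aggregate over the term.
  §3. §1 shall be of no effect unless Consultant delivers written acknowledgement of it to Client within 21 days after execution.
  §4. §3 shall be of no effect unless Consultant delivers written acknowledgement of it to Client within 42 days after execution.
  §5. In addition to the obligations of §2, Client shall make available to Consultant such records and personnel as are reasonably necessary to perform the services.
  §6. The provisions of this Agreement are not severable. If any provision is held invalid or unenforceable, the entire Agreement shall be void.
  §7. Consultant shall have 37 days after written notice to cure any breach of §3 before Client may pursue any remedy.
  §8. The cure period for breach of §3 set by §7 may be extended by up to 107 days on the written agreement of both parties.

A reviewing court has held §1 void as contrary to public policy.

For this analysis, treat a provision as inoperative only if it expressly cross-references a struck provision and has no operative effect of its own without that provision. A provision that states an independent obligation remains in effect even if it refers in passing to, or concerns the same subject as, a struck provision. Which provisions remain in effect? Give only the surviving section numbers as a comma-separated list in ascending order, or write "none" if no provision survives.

§1 is struck. The whole of §2 is the aggregate cap on the monthly fee, defined by reference to §1, so §2 cannot stand once §1 is removed. §3 operates only by reference to §1, so it falls with §1. §4 has no operative effect of its own apart from §3 and is therefore inoperative. §7 merely fixes the cure period for breach of §3; with §3 gone it has nothing to operate on and falls away. §8 operates only by reference to §7, so it falls with §7. §6 provides that the Agreement is not severable, so the invalidity of any one provision voids the entire Agreement. No provision of the Agreement survives.

none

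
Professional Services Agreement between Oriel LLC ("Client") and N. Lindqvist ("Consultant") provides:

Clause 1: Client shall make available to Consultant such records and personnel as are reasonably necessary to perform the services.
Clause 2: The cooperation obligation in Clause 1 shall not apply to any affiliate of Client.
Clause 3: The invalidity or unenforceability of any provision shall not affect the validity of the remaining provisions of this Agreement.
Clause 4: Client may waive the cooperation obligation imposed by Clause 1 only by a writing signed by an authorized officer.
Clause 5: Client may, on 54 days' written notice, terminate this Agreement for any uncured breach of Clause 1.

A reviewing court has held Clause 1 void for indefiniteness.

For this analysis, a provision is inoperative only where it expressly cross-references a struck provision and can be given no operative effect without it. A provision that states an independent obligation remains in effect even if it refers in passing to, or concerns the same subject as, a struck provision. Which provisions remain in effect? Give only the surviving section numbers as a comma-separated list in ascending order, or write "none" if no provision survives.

Clause 1 is struck. Clause 2 does nothing except set the carve-out from the cooperation obligation by reference to Clause 1; with Clause 1 gone it has no independent effect and is inoperative. Clause 4 operates only by reference to Clause 1, so it falls with Clause 1. Clause 5 has no operative effect of its own apart from Clause 1 and is therefore inoperative. Under the severability clause in Clause 3, the remaining provisions continue in force. Only Clause 3 remains in effect.

3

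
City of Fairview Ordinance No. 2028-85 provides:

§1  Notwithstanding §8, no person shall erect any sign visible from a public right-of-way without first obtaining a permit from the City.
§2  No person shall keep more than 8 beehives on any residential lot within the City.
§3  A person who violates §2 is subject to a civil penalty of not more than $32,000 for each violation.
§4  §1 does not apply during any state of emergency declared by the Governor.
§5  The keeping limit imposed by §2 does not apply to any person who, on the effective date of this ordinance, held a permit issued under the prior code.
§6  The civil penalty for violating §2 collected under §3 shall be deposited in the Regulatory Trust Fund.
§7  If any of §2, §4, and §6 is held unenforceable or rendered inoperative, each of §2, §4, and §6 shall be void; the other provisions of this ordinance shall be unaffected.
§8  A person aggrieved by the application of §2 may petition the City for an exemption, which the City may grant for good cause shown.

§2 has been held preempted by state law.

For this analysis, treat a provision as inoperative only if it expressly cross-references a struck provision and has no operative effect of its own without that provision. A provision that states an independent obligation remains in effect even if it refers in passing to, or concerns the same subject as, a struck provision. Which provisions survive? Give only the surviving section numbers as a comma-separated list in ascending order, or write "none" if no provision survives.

1, 7

§2 is struck. §3 operates only by reference to §2, so it falls with §2. §5 operates only by reference to §2, so it falls with §2. §8 has no operative effect of its own apart from §2 and is therefore inoperative. The whole of §6 is the disposition of the civil penalty for violating §2, defined by reference to §3, so §6 cannot stand once §3 is removed. §1 mentions §8 but its own obligation stands independently of §8, so §1 is not affected. §7 declares §2, §4, and §6 mutually dependent; since one of them has fallen, all of them are of no effect. That brings down §4 as well. The remainder continues in force under §7. The provisions still in force are §1 and §7.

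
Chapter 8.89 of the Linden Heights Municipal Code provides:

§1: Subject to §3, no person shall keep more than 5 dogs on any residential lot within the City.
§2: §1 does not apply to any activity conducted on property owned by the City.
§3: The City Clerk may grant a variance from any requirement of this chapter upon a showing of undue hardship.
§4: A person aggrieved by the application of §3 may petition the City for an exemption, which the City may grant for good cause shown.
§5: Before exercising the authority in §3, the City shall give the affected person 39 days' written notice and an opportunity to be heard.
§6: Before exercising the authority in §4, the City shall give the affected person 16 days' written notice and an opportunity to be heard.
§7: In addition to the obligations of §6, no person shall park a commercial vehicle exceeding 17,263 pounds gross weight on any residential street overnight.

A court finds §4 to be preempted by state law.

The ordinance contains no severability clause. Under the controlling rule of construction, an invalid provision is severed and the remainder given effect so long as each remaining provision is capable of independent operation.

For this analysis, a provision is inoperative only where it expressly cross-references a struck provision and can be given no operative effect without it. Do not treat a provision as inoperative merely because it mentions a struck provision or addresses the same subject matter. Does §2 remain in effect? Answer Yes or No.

Yes

§4 is struck. The only function of §6 is the notice-and-hearing requirement for §4, so it cannot stand once §4 is removed. Although §7 refers to §6, its operative terms do not depend on §6, so it remains in effect. Under the stated default rule, only provisions that cannot operate independently fall away; the rest are enforced. §1, §2, §3, §5, and §7 remain in effect. §2 is among the surviving provisions, so the answer is yes.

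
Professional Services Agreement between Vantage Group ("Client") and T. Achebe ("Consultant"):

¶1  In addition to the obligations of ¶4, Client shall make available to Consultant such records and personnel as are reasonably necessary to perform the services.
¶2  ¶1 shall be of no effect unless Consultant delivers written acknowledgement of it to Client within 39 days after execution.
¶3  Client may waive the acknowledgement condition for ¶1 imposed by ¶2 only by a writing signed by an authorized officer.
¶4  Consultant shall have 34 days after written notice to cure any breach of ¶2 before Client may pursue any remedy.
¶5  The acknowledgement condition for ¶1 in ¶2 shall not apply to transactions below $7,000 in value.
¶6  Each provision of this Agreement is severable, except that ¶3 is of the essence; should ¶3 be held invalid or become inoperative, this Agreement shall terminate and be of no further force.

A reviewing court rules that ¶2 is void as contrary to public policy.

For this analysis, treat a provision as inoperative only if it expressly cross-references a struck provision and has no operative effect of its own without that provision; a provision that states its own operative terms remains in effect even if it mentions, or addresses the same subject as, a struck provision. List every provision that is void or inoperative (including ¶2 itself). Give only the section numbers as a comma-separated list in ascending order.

1, 2, 3, 4, 5, 6

¶2 is struck. The only function of ¶3 is the waiver condition for ¶2, so it cannot stand once ¶2 is removed. ¶4 merely fixes the cure period for breach of ¶2; with ¶2 gone it has nothing to operate on and falls away. ¶5 does nothing except set the carve-out from the acknowledgement condition for ¶1 by reference to ¶2; with ¶2 gone it has no independent effect and is inoperative. ¶6 makes ¶3 an essential term, and ¶3 has been rendered inoperative by the cascade; under ¶6, the entire Agreement is therefore void. No provision of the Agreement survives.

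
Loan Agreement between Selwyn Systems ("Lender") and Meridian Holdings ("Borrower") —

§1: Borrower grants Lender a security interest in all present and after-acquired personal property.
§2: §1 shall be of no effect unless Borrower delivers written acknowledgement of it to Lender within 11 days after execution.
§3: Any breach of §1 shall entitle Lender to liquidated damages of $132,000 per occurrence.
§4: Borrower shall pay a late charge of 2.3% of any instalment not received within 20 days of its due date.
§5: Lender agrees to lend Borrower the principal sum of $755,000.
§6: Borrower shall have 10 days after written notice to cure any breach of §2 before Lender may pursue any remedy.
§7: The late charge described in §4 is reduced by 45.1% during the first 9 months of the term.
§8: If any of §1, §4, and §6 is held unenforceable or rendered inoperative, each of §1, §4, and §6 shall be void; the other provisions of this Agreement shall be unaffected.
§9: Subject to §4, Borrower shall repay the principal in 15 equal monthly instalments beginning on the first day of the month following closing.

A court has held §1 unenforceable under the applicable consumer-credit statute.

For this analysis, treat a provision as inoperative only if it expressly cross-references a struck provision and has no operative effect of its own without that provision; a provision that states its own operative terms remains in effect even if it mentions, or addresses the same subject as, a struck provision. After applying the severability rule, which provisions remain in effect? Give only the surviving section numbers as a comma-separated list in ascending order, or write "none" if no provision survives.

5, 8, 9

§1 is struck. The only function of §2 is the acknowledgement condition for §1, so it cannot stand once §1 is removed. §3 has no operative effect of its own apart from §1 and is therefore inoperative. §6 merely fixes the cure period for breach of §2; with §2 gone it has nothing to operate on and falls away. §9 mentions §4 but its own obligation stands independently of §4, so §9 is not affected. §8 declares §1, §4, and §6 mutually dependent; since one of them has fallen, all of them are of no effect. That brings down §4 as well. §7 in turn depends solely on a provision now struck and likewise falls. The remainder continues in force under §8. The provisions still in force are §5, §8, and §9.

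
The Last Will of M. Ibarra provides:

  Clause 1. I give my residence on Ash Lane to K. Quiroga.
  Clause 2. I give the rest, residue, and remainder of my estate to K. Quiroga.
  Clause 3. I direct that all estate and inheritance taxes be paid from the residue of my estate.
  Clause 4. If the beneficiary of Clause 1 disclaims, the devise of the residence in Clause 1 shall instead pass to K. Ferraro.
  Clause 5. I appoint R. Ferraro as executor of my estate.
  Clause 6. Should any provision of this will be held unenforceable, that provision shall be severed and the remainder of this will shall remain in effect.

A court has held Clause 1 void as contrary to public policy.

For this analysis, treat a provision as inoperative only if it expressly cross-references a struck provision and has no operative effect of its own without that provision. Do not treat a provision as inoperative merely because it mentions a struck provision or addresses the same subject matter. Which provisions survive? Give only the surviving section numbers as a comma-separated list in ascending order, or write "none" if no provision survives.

Clause 1 is struck. The only function of Clause 4 is the alternative disposition for Clause 1, so it cannot stand once Clause 1 is removed. Clause 6 is a severability clause and preserves every provision that can still be given independent effect. Clause 2, Clause 3, Clause 5, and Clause 6 remain in effect.

2, 3, 5, 6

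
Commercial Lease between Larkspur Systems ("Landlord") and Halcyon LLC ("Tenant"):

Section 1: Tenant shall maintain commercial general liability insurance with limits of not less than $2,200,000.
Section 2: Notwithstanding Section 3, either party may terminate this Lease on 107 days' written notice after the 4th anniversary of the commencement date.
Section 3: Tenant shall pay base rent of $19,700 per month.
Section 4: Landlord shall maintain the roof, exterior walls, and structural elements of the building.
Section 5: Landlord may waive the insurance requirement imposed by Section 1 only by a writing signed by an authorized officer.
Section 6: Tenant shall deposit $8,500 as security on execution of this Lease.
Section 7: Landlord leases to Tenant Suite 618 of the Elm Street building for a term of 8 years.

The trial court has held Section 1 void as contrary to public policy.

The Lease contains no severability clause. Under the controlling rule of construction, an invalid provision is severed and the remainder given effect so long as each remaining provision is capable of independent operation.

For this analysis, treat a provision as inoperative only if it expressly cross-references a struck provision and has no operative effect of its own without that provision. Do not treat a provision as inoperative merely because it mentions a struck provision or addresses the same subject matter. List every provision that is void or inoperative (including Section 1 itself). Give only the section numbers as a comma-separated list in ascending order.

1, 5

Section 1 is struck. The only function of Section 5 is the waiver condition for Section 1, so it cannot stand once Section 1 is removed. With no severability clause, the stated default rule severs what cannot stand and enforces each remaining provision that can operate on its own. That leaves Section 2, Section 3, Section 4, Section 6, and Section 7 in effect.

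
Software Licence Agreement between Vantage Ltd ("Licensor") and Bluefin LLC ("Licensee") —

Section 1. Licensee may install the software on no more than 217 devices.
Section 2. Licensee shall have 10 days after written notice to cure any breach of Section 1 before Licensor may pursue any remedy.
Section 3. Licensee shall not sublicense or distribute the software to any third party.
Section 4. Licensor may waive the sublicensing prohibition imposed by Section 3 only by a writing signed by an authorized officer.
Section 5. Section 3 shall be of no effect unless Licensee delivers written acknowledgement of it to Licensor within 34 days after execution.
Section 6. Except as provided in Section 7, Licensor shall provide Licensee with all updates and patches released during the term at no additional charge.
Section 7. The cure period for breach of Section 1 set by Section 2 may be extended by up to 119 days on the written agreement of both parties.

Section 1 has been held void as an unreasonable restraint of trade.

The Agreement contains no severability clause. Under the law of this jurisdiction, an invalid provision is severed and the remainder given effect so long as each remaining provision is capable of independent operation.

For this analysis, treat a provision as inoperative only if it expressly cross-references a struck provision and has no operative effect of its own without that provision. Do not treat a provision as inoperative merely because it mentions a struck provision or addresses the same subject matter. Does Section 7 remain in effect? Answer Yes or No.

Section 1 is struck. The only function of Section 2 is the cure period for breach of Section 1, so it cannot stand once Section 1 is removed. The whole of Section 7 is the extension of the cure period for breach of Section 1, defined by reference to Section 2, so Section 7 cannot stand once Section 2 is removed. Section 6 mentions Section 7 but its own obligation stands independently of Section 7, so Section 6 is not affected. With no severability clause, the stated default rule severs what cannot stand and enforces each remaining provision that can operate on its own. The provisions still in force are Section 3, Section 4, Section 5, and Section 6. Section 7 is among the inoperative provisions, so the answer is no.

No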